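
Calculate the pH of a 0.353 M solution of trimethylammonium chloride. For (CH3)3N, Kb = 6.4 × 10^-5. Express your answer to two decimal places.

(CH3)3NH+ is the conjugate acid of the weak base (CH3)3N.
Ka = Kw/Kb = 1.0×10^-14 / 6.4 × 10^-5 = 1.56 × 10^-10
Let x = [H+] at equilibrium. Ka = x²/(0.353 − x).
Since Ka ≪ C₀, x ≈ √(Ka·C₀) = 7.42 × 10^-6 M.
(x/C₀ = 0.0021% < 5%, so the approximation holds.)
pH = −log(7.42 × 10^-6) = 5.13

pH = 5.13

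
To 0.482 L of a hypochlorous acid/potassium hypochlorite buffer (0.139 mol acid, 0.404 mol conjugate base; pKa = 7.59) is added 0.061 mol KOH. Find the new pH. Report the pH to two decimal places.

pH = 8.37

OH- converts HOCl to OCl-: HOCl → 0.078 mol, OCl- → 0.465 mol.
pH = pKa + log([A⁻]/[HA]) = 7.59 + log(0.465/0.078) = 7.59 +0.775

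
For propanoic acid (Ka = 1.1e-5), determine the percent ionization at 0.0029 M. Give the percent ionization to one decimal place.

6.0%

CH3CH2COOH ⇌ CH3CH2COO- + H+; let x = [H+] at equilibrium.
Ka = x²/(C₀ − x); solving the quadratic gives x = 1.73 × 10^-4 M.
% ionization = x/C₀ × 100% = 1.73 × 10^-4/0.0029 × 100% = 6.0%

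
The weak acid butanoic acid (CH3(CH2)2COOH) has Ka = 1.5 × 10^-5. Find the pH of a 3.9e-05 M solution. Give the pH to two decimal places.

CH3(CH2)2COOH ⇌ CH3(CH2)2COO- + H+
Let x = [H+] at equilibrium. Ka = x²/(3.9e-05 − x).
x is not negligible relative to C₀; solve x² + 1.5e-05·x − 5.85e-10 = 0.
x = [−1.5e-05 + √(1.5e-05² + 2.34e-09)]/2 = 1.78 × 10^-5 M
pH = −log[H+] = −log(1.78 × 10^-5) = 4.75

pH = 4.75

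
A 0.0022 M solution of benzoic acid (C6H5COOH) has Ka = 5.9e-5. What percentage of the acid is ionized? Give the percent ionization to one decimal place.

15.1%

C6H5COOH ⇌ C6H5COO- + H+; let x = [H+] at equilibrium.
Solve x² + 5.9e-05x − 1.3e-07 = 0 → x = 3.32 × 10^-4 M
% ionization = x/C₀ × 100% = 3.32 × 10^-4/0.0022 × 100% = 15.1%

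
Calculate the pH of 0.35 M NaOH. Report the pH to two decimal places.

NaOH is a strong base; [OH-] = 0.35 M.
pOH = -log(0.35) = 0.46
pH = 14.00 - 0.46 = 13.54

pH = 13.54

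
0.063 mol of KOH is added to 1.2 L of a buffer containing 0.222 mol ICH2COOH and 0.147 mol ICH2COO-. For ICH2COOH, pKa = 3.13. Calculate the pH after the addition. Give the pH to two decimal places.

After neutralization: n(ICH2COOH) = 0.159 mol, n(ICH2COO-) = 0.21 mol.
pH = pKa + log([A⁻]/[HA]) = 3.13 + log(0.21/0.159) = 3.13 +0.121

pH = 3.25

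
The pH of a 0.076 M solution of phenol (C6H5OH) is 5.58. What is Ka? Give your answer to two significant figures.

Ka = 9.1 × 10^-11

[H+] = 10^(-5.58) = 2.63 × 10^-6 M
At equilibrium [HA] = 0.076 − 2.63 × 10^-6 = 7.60 × 10^-2 M
Ka = [H+][A-]/[HA] = (2.63 × 10^-6)² / 7.60 × 10^-2 = 9.1 × 10^-11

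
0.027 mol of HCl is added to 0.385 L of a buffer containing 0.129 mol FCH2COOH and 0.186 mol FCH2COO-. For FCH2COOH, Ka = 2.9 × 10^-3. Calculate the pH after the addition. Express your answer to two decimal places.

After neutralization: n(FCH2COOH) = 0.156 mol, n(FCH2COO-) = 0.159 mol.
pKa = −log(2.9 × 10^-3) = 2.538
pH = pKa + log([A⁻]/[HA]) = 2.538 + log(0.159/0.156) = 2.538 +0.008

pH = 2.55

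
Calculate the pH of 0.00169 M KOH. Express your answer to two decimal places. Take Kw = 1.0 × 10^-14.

pH = 11.23

KOH is a strong base; [OH-] = 0.00169 M.
pOH = -log(0.00169) = 2.77
pH = 14.00 - 2.77 = 11.23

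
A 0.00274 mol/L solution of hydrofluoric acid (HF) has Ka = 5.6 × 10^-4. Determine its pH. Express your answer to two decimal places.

HF ⇌ F- + H+
Let x = [H+] at equilibrium. Ka = x²/(0.00274 − x).
The 5% rule fails; solving x² + Ka·x − Ka·C₀ = 0 exactly:
x = [−0.00056 + √(0.00056² + 6.14e-06)]/2 = 9.90 × 10^-4 M
pH = −log(9.90 × 10^-4) = 3.00

pH = 3.00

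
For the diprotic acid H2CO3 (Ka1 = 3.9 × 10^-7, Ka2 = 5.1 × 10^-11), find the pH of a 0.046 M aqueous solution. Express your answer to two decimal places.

pH = 3.87

Ka1 ≫ Ka2, so treat the first dissociation as the only significant source of H+.
Ka1 = x²/(0.046 − x) = 3.9 × 10^-7
x ≈ √(3.9 × 10^-7 × 0.046) = 1.34 × 10^-4 M
pH = −log(1.34 × 10^-4) = 3.87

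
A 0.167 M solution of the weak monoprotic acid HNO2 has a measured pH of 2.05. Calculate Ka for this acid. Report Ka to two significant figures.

[H+] = 10^(-2.05) = 8.91 × 10^-3 M
At equilibrium [HA] = 0.167 − 8.91 × 10^-3 = 1.58 × 10^-1 M
Ka = [H+][A-]/[HA] = (8.91 × 10^-3)² / 1.58 × 10^-1 = 5.0 × 10^-4

Ka = 5.0 × 10^-4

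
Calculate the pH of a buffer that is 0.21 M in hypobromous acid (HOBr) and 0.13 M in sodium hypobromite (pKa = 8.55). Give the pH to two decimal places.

Henderson–Hasselbalch: pH = pKa + log([OBr-]/[HOBr]) = 8.55 + log(0.13/0.21)
pH = 8.55 + (-0.208) = 8.34

pH = 8.34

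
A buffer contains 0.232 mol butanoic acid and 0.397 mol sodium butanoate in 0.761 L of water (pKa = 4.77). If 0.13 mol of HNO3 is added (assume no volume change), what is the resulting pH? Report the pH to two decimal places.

After neutralization: n(CH3(CH2)2COOH) = 0.362 mol, n(CH3(CH2)2COO-) = 0.267 mol.
Henderson–Hasselbalch with mole ratio 0.267/0.362: pH = 4.77 + (-0.132)

pH = 4.64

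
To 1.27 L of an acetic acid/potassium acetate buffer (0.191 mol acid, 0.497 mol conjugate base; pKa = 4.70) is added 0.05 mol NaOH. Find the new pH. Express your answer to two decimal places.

OH- converts CH3COOH to CH3COO-: CH3COOH → 0.141 mol, CH3COO- → 0.547 mol.
pH = pKa + log(n_CH3COO-/n_CH3COOH) = 4.70 + log(0.547/0.141) = 4.70 + (+0.589)

pH = 5.29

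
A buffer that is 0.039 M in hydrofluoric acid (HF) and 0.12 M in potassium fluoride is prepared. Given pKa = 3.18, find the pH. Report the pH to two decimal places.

Henderson–Hasselbalch: pH = pKa + log([F-]/[HF]) = 3.18 + log(0.12/0.039)
pH = 3.18 + (+0.488) = 3.67

pH = 3.67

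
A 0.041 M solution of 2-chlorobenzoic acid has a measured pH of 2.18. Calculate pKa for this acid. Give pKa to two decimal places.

[H+] = 10^(-2.18) = 6.61 × 10^-3 M
At equilibrium [HA] = 0.041 − 6.61 × 10^-3 = 3.44 × 10^-2 M
Ka = [H+][A-]/[HA] = (6.61 × 10^-3)² / 3.44 × 10^-2 = 1.27 × 10^-3
pKa = -log(1.27 × 10^-3) = 2.90

pKa = 2.90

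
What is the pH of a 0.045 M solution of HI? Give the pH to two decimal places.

pH = 1.35

HI is a strong acid and dissociates completely, so [H+] = 0.045 M.
pH = -log(0.045) = 1.35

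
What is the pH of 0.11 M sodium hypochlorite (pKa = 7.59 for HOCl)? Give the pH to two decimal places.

OCl- is the conjugate base of the weak acid HOCl.
Ka = 10^(−7.59) = 2.57 × 10^-8
Kb = Kw/Ka = 1.0×10^-14 / 2.57 × 10^-8 = 3.89 × 10^-7
From the ICE table, Kb = x²/(0.11 − x) = 3.89 × 10^-7.
Since Kb ≪ C₀, x ≈ √(Kb·C₀) = 2.07 × 10^-4 M.
Check: 0.19% ionized — well under 5%, approximation valid.
pOH = −log(2.07 × 10^-4) = 3.68; pH = 14.00 − 3.68 = 10.32

pH = 10.32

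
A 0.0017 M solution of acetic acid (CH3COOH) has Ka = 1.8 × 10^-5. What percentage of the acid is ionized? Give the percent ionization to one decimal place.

9.8%

CH3COOH ⇌ CH3COO- + H+; let x = [H+] at equilibrium.
Solve x² + 1.8e-05x − 3.06e-08 = 0 → x = 1.66 × 10^-4 M
Fraction ionized = 1.66 × 10^-4 / 0.0017 = 0.0976 → 9.8%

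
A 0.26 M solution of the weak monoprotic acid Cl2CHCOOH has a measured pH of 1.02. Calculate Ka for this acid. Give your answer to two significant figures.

[H+] = 10^(-1.02) = 9.55 × 10^-2 M
At equilibrium [HA] = 0.26 − 9.55 × 10^-2 = 1.65 × 10^-1 M
Ka = [H+][A-]/[HA] = (9.55 × 10^-2)² / 1.65 × 10^-1 = 5.5 × 10^-2

Ka = 5.5 × 10^-2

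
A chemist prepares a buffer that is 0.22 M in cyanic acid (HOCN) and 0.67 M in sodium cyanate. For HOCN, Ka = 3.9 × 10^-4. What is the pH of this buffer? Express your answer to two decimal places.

pH = 3.89

pKa = −log(3.9 × 10^-4) = 3.409
Using pH = pKa + log([base]/[acid]) with [base]/[acid] = 0.67/0.22:
pH = 3.409 + (+0.484) = 3.89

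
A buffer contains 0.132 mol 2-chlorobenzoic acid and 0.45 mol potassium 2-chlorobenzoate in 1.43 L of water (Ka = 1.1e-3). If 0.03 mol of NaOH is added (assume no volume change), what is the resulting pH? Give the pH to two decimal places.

pH = 3.63

After neutralization: n(ClC6H4COOH) = 0.102 mol, n(ClC6H4COO-) = 0.48 mol.
pKa = −log(1.1 × 10^-3) = 2.959
pH = pKa + log([A⁻]/[HA]) = 2.959 + log(0.48/0.102) = 2.959 +0.673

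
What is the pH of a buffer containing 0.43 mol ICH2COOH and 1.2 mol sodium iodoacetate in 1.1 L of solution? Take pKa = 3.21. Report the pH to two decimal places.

Using pH = pKa + log([base]/[acid]) with [base]/[acid] = 1.2/0.43:
pH = 3.21 + (+0.446) = 3.66

pH = 3.66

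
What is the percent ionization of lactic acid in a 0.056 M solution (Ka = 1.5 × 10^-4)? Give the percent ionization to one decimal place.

CH3CH(OH)COOH ⇌ CH3CH(OH)COO- + H+; let x = [H+] at equilibrium.
Ka = x²/(C₀ − x); solving the quadratic gives x = 2.82 × 10^-3 M.
% ionization = x/C₀ × 100% = 2.82 × 10^-3/0.056 × 100% = 5.0%

5.0%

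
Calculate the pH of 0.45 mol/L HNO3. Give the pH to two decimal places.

HNO3 is a strong acid and dissociates completely, so [H+] = 0.45 M.
pH = -log(0.45) = 0.35

pH = 0.35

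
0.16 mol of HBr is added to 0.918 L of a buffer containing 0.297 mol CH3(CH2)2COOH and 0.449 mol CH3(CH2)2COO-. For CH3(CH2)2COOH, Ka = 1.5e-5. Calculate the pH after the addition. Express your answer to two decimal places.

Added H+ converts CH3(CH2)2COO- to CH3(CH2)2COOH: CH3(CH2)2COOH → 0.457 mol, CH3(CH2)2COO- → 0.289 mol.
pKa = −log(1.5 × 10^-5) = 4.824
pH = pKa + log([A⁻]/[HA]) = 4.824 + log(0.289/0.457) = 4.824 -0.199

pH = 4.62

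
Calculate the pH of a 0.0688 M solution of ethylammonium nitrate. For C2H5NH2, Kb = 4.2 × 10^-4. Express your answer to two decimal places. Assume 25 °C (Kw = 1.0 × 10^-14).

C2H5NH3+ is the conjugate acid of the weak base C2H5NH2.
Ka = Kw/Kb = 1.0×10^-14 / 4.2 × 10^-4 = 2.38 × 10^-11
From the ICE table, Ka = x²/(0.0688 − x) = 2.38 × 10^-11.
Neglecting x in the denominator: x = √(2.38 × 10^-11 × 0.0688) = 1.28 × 10^-6 M
(x/C₀ = 0.0019% < 5%, so the approximation holds.)
pH = −log(1.28 × 10^-6) = 5.89

pH = 5.89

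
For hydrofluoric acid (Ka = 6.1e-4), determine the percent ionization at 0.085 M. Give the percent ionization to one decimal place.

8.1%

HF ⇌ F- + H+; let x = [H+] at equilibrium.
Solve x² + 0.00061x − 5.18e-05 = 0 → x = 6.90 × 10^-3 M
Fraction ionized = 6.90 × 10^-3 / 0.085 = 0.0812 → 8.1%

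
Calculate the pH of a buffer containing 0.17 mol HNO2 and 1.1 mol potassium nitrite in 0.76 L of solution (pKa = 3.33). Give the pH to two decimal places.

pH = pKa + log([A⁻]/[HA]) = 3.33 + log(1.1/0.17)
pH = 3.33 + (+0.811) = 4.14

pH = 4.14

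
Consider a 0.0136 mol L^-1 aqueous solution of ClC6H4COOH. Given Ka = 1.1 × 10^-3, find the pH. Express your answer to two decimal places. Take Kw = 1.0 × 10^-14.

pH = 2.47

ClC6H4COOH ⇌ ClC6H4COO- + H+
Ka = x²/(0.0136 − x) = 1.1 × 10^-3
Here C₀/Ka ≈ 12.4, so the small-x approximation fails. Use the quadratic:
x = (−Ka + √(Ka² + 4·Ka·C₀))/2 = 3.36 × 10^-3 M
pH = −log[H+] = −log(3.36 × 10^-3) = 2.47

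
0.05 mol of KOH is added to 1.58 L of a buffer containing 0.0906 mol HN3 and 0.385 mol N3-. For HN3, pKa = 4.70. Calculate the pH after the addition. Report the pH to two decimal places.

pH = 5.73

After neutralization: n(HN3) = 0.0406 mol, n(N3-) = 0.435 mol.
pH = pKa + log(n_N3-/n_HN3) = 4.70 + log(0.435/0.0406) = 4.70 + (+1.030)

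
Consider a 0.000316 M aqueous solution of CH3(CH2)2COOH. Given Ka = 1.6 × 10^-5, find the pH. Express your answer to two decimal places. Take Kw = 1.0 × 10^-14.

CH3(CH2)2COOH ⇌ CH3(CH2)2COO- + H+
From the ICE table, Ka = [H+]²/(0.000316 − [H+]) = 1.6 × 10^-5.
[H+] is not negligible relative to C₀; solve [H+]² + 1.6e-05·[H+] − 5.06e-09 = 0.
[H+] = [−1.6e-05 + √(1.6e-05² + 2.02e-08)]/2 = 6.36 × 10^-5 M
pH = −log[H+] = −log(6.36 × 10^-5) = 4.20

pH = 4.20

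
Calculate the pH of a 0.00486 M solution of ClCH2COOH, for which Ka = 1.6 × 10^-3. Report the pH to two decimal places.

pH = 2.68

ClCH2COOH ⇌ ClCH2COO- + H+
Let x = [H+] at equilibrium. Ka = x²/(0.00486 − x).
x is not negligible relative to C₀; solve x² + 0.0016·x − 7.78e-06 = 0.
x = (−Ka + √(Ka² + 4·Ka·C₀))/2 = 2.10 × 10^-3 M
pH = −log(2.10 × 10^-3) = 2.68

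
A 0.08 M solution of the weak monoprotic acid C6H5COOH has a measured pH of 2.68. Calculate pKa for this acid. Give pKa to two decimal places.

[H+] = 10^(-2.68) = 2.09 × 10^-3 M
At equilibrium [HA] = 0.08 − 2.09 × 10^-3 = 7.79 × 10^-2 M
Ka = [H+][A-]/[HA] = (2.09 × 10^-3)² / 7.79 × 10^-2 = 5.61 × 10^-5
pKa = -log(5.61 × 10^-5) = 4.25

pKa = 4.25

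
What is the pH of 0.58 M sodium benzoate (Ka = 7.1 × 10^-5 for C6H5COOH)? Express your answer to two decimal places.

C6H5COO- is the conjugate base of the weak acid C6H5COOH.
Kb = Kw/Ka = 1.0×10^-14 / 7.1 × 10^-5 = 1.41 × 10^-10
Let x = [OH-] at equilibrium. Kb = x²/(0.58 − x).
Since Kb ≪ C₀, x ≈ √(Kb·C₀) = 9.04 × 10^-6 M.
(x/C₀ = 0.0016% < 5%, so the approximation holds.)
pOH = −log(9.04 × 10^-6) = 5.04; pH = 14.00 − 5.04 = 8.96

pH = 8.96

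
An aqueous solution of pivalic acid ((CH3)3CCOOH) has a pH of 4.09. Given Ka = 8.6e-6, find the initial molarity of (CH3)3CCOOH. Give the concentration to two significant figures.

C₀ = 8.5 × 10^-4 M

[H+] = 10^(-4.09) = 8.13 × 10^-5 M = x
Ka = x²/(C₀ − x) ⇒ C₀ = x + x²/Ka
C₀ = 8.13 × 10^-5 + (8.13 × 10^-5)²/(8.6 × 10^-6) = 8.50 × 10^-4 M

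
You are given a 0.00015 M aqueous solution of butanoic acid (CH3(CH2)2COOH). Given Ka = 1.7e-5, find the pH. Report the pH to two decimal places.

pH = 4.37

CH3(CH2)2COOH ⇌ CH3(CH2)2COO- + H+
Ka = x²/(0.00015 − x) = 1.7 × 10^-5
Here C₀/Ka ≈ 8.82, so the small-x approximation fails. Use the quadratic:
x = (−Ka + √(Ka² + 4·Ka·C₀))/2 = 4.27 × 10^-5 M
pH = −log[H+] = −log(4.27 × 10^-5) = 4.37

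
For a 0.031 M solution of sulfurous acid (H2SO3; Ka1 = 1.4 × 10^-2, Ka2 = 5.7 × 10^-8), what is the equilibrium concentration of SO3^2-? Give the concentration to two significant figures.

First ionization gives [H+] ≈ [HSO3-] = 1.50 × 10^-2 M.
Second step: Ka2 = [H+][SO3^2-]/[HSO3-] ≈ [SO3^2-] (since [H+] ≈ [HSO3-]).
So [SO3^2-] ≈ Ka2.

5.7 × 10^-8 M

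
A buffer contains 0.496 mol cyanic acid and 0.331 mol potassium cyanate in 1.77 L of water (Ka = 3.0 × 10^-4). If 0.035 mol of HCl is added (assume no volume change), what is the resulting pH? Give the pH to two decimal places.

pH = 3.27

After neutralization: n(HOCN) = 0.531 mol, n(OCN-) = 0.296 mol.
pKa = −log(3.0 × 10^-4) = 3.523
pH = pKa + log(n_OCN-/n_HOCN) = 3.523 + log(0.296/0.531) = 3.523 + (-0.254)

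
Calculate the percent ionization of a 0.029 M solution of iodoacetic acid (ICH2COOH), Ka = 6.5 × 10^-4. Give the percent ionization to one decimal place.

13.9%

ICH2COOH ⇌ ICH2COO- + H+; let x = [H+] at equilibrium.
Ka = x²/(C₀ − x); solving the quadratic gives x = 4.03 × 10^-3 M.
Fraction ionized = 4.03 × 10^-3 / 0.029 = 0.1390 → 13.9%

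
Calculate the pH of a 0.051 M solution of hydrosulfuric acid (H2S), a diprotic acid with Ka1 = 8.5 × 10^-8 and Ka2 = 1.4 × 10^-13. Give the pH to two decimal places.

Since Ka1 ≫ Ka2, the first ionization dominates [H+].
Ka1 = x²/(0.051 − x) = 8.5 × 10^-8
x ≈ √(8.5 × 10^-8 × 0.051) = 6.58 × 10^-5 M
pH = −log(6.58 × 10^-5) = 4.18

pH = 4.18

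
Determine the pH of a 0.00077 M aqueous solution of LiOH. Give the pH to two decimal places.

LiOH is a strong base; [OH-] = 0.00077 M.
pOH = -log(0.00077) = 3.11
pH = 14.00 - 3.11 = 10.89

pH = 10.89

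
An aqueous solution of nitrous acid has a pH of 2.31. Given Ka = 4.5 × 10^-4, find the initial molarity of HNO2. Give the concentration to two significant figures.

[H+] = 10^(-2.31) = 4.90 × 10^-3 M = x
Ka = x²/(C₀ − x) ⇒ C₀ = x + x²/Ka
C₀ = 4.90 × 10^-3 + (4.90 × 10^-3)²/(4.5 × 10^-4) = 5.83 × 10^-2 M

C₀ = 5.8 × 10^-2 M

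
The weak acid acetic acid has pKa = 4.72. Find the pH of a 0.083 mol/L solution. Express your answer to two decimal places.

CH3COOH ⇌ CH3COO- + H+
Ka = 10^(−4.72) = 1.91 × 10^-5
Ka = [H+]²/(0.083 − [H+]) = 1.91 × 10^-5
Neglecting [H+] in the denominator: [H+] = √(1.91 × 10^-5 × 0.083) = 1.26 × 10^-3 M
([H+]/C₀ = 1.5% < 5%, so the approximation holds.)
pH = −log(1.26 × 10^-3) = 2.90

pH = 2.90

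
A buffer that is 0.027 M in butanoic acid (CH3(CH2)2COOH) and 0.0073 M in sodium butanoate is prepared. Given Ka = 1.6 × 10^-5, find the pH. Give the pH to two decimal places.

pKa = −log(1.6 × 10^-5) = 4.796
pH = pKa + log([A⁻]/[HA]) = 4.796 + log(0.0073/0.027)
pH = 4.796 + (-0.568) = 4.23

pH = 4.23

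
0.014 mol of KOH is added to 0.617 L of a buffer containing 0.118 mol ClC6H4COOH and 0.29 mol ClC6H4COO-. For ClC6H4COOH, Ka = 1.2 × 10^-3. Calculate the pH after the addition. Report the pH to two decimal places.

After neutralization: n(ClC6H4COOH) = 0.104 mol, n(ClC6H4COO-) = 0.304 mol.
pKa = −log(1.2 × 10^-3) = 2.921
Henderson–Hasselbalch with mole ratio 0.304/0.104: pH = 2.921 + (+0.466)

pH = 3.39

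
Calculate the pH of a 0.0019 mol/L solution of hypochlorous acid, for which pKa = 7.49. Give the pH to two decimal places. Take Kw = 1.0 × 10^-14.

HOCl ⇌ OCl- + H+
Ka = 10^(−7.49) = 3.24 × 10^-8
From the ICE table, Ka = [H+]²/(0.0019 − [H+]) = 3.24 × 10^-8.
Assume [H+] ≪ 0.0019: [H+] ≈ √(3.24 × 10^-8 × 0.0019) = 7.85 × 10^-6 M
Check: 0.41% ionized — well under 5%, approximation valid.
pH = −log[H+] = −log(7.85 × 10^-6) = 5.11

pH = 5.11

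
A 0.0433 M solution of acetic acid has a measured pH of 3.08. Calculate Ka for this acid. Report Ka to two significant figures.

[H+] = 10^(-3.08) = 8.32 × 10^-4 M
At equilibrium [HA] = 0.0433 − 8.32 × 10^-4 = 4.25 × 10^-2 M
Ka = [H+][A-]/[HA] = (8.32 × 10^-4)² / 4.25 × 10^-2 = 1.6 × 10^-5

Ka = 1.6 × 10^-5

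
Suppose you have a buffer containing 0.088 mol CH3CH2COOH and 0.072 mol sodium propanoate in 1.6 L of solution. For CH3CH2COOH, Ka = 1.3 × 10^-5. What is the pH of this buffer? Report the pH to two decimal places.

pKa = −log(1.3 × 10^-5) = 4.886
Henderson–Hasselbalch: pH = pKa + log([CH3CH2COO-]/[CH3CH2COOH]) = 4.886 + log(0.072/0.088)
pH = 4.886 + (-0.087) = 4.80

pH = 4.80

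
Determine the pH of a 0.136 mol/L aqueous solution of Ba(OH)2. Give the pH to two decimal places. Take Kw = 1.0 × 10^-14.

Ba(OH)2 is a strong base (each formula unit releases 2 OH-); [OH-] = 0.272 M.
pOH = -log(0.272) = 0.57
pH = 14.00 - 0.57 = 13.43

pH = 13.43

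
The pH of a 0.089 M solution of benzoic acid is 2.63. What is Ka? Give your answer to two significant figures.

[H+] = 10^(-2.63) = 2.34 × 10^-3 M
At equilibrium [HA] = 0.089 − 2.34 × 10^-3 = 8.67 × 10^-2 M
Ka = [H+][A-]/[HA] = (2.34 × 10^-3)² / 8.67 × 10^-2 = 6.3 × 10^-5

Ka = 6.3 × 10^-5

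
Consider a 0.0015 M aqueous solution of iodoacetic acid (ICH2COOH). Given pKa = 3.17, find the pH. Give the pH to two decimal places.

pH = 3.14

ICH2COOH ⇌ ICH2COO- + H+
Ka = 10^(−3.17) = 6.76 × 10^-4
Ka = [H+]²/(0.0015 − [H+]) = 6.76 × 10^-4
Here C₀/Ka ≈ 2.22, so the small-[H+] approximation fails. Use the quadratic:
[H+] = (−Ka + √(Ka² + 4·Ka·C₀))/2 = 7.24 × 10^-4 M
pH = −log(7.24 × 10^-4) = 3.14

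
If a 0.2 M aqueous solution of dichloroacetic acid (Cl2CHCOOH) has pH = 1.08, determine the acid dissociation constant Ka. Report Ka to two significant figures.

[H+] = 10^(-1.08) = 8.32 × 10^-2 M
At equilibrium [HA] = 0.2 − 8.32 × 10^-2 = 1.17 × 10^-1 M
Ka = [H+][A-]/[HA] = (8.32 × 10^-2)² / 1.17 × 10^-1 = 5.9 × 10^-2

Ka = 5.9 × 10^-2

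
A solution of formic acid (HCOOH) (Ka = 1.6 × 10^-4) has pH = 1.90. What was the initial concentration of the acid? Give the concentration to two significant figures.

C₀ = 1.0 M

[H+] = 10^(-1.90) = 1.26 × 10^-2 M = x
Ka = x²/(C₀ − x) ⇒ C₀ = x + x²/Ka
C₀ = 1.26 × 10^-2 + (1.26 × 10^-2)²/(1.6 × 10^-4) = 1.00 M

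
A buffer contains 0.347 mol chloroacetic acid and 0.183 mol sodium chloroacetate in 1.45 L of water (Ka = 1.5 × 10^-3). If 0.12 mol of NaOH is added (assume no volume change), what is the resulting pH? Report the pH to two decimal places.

pH = 2.95

OH- converts ClCH2COOH to ClCH2COO-: ClCH2COOH → 0.227 mol, ClCH2COO- → 0.303 mol.
pKa = −log(1.5 × 10^-3) = 2.824
Henderson–Hasselbalch with mole ratio 0.303/0.227: pH = 2.824 + (+0.125)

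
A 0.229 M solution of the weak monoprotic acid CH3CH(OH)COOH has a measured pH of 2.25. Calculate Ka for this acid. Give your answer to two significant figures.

Ka = 1.4 × 10^-4

[H+] = 10^(-2.25) = 5.62 × 10^-3 M
At equilibrium [HA] = 0.229 − 5.62 × 10^-3 = 2.23 × 10^-1 M
Ka = [H+][A-]/[HA] = (5.62 × 10^-3)² / 2.23 × 10^-1 = 1.4 × 10^-4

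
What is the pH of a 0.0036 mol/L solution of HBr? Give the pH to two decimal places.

HBr is a strong acid and dissociates completely, so [H+] = 0.0036 M.
pH = -log(0.0036) = 2.44

pH = 2.44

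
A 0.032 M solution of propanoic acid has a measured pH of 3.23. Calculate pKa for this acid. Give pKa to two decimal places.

[H+] = 10^(-3.23) = 5.89 × 10^-4 M
At equilibrium [HA] = 0.032 − 5.89 × 10^-4 = 3.14 × 10^-2 M
Ka = [H+][A-]/[HA] = (5.89 × 10^-4)² / 3.14 × 10^-2 = 1.10 × 10^-5
pKa = -log(1.10 × 10^-5) = 4.96

pKa = 4.96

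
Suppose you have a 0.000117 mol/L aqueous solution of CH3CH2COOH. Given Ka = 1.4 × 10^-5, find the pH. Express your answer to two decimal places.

CH3CH2COOH ⇌ CH3CH2COO- + H+
Let x = [H+] at equilibrium. Ka = x²/(0.000117 − x).
x is not negligible relative to C₀; solve x² + 1.4e-05·x − 1.64e-09 = 0.
x = [−1.4e-05 + √(1.4e-05² + 6.55e-09)]/2 = 3.41 × 10^-5 M
pH = −log[H+] = −log(3.41 × 10^-5) = 4.47

pH = 4.47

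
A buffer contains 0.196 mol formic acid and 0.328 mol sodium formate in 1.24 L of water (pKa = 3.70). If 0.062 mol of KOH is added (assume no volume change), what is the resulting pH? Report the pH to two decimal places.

After neutralization: n(HCOOH) = 0.134 mol, n(HCOO-) = 0.39 mol.
Henderson–Hasselbalch with mole ratio 0.39/0.134: pH = 3.70 + (+0.464)

pH = 4.16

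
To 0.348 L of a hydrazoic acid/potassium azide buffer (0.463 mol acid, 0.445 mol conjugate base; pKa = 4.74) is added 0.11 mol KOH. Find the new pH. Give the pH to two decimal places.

OH- converts HN3 to N3-: HN3 → 0.353 mol, N3- → 0.555 mol.
pH = pKa + log([A⁻]/[HA]) = 4.74 + log(0.555/0.353) = 4.74 +0.197

pH = 4.94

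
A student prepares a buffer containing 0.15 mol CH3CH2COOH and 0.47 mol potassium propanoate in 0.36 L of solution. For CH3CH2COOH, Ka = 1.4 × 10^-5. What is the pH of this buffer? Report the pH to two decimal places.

pKa = −log(1.4 × 10^-5) = 4.854
Henderson–Hasselbalch: pH = pKa + log([CH3CH2COO-]/[CH3CH2COOH]) = 4.854 + log(0.47/0.15)
pH = 4.854 + (+0.496) = 5.35

pH = 5.35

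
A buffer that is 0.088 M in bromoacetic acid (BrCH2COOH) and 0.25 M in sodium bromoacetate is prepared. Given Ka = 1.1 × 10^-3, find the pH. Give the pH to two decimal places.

pKa = −log(1.1 × 10^-3) = 2.959
Henderson–Hasselbalch: pH = pKa + log([BrCH2COO-]/[BrCH2COOH]) = 2.959 + log(0.25/0.088)
pH = 2.959 + (+0.453) = 3.41

pH = 3.41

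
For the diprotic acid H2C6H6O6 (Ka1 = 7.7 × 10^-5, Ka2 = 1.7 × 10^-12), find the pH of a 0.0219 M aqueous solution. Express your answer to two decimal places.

pH = 2.90

Ka1 ≫ Ka2, so treat the first dissociation as the only significant source of H+.
Ka1 = x²/(0.0219 − x) = 7.7 × 10^-5
Solving the quadratic: x = (−Ka1 + √(Ka1² + 4·Ka1·C₀))/2 = 1.26 × 10^-3 M
pH = −log(1.26 × 10^-3) = 2.90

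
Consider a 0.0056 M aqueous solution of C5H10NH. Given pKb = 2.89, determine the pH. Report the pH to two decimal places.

C5H10NH + H2O ⇌ C5H10NH2+ + OH-
Kb = 10^(−2.89) = 1.29 × 10^-3
Kb = [OH-]²/(0.0056 − [OH-]) = 1.29 × 10^-3
Here C₀/Kb ≈ 4.34, so the small-[OH-] approximation fails. Use the quadratic:
[OH-] = (−Kb + √(Kb² + 4·Kb·C₀))/2 = 2.12 × 10^-3 M
pOH = −log(2.12 × 10^-3) = 2.67; pH = 14.00 − 2.67 = 11.33

pH = 11.33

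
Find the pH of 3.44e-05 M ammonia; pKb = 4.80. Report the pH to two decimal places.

NH3 + H2O ⇌ NH4+ + OH-
Kb = 10^(−4.80) = 1.58 × 10^-5
From the ICE table, Kb = x²/(3.44e-05 − x) = 1.58 × 10^-5.
The 5% rule fails; solving x² + Kb·x − Kb·C₀ = 0 exactly:
x = [−1.58e-05 + √(1.58e-05² + 2.17e-09)]/2 = 1.67 × 10^-5 M
pOH = −log(1.67 × 10^-5) = 4.78; pH = 14.00 − 4.78 = 9.22

pH = 9.22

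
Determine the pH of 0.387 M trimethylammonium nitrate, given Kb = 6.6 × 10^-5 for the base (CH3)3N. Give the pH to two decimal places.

pH = 5.12

(CH3)3NH+ is the conjugate acid of the weak base (CH3)3N.
Ka = Kw/Kb = 1.0×10^-14 / 6.6 × 10^-5 = 1.52 × 10^-10
Ka = [H+]²/(0.387 − [H+]) = 1.52 × 10^-10
Assume [H+] ≪ 0.387: [H+] ≈ √(1.52 × 10^-10 × 0.387) = 7.67 × 10^-6 M
Check: 0.002% ionized — well under 5%, approximation valid.
pH = −log(7.67 × 10^-6) = 5.12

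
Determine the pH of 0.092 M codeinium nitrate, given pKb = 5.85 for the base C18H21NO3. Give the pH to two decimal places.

pH = 4.59

C18H22NO3+ is the conjugate acid of the weak base C18H21NO3.
Kb = 10^(−5.85) = 1.41 × 10^-6
Ka = Kw/Kb = 1.0×10^-14 / 1.41 × 10^-6 = 7.09 × 10^-9
From the ICE table, Ka = [H+]²/(0.092 − [H+]) = 7.09 × 10^-9.
Assume [H+] ≪ 0.092: [H+] ≈ √(7.09 × 10^-9 × 0.092) = 2.55 × 10^-5 M
pH = −log(2.55 × 10^-5) = 4.59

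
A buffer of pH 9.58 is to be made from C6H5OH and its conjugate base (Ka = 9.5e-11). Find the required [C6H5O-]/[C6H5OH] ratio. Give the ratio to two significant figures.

pKa = -log(9.5 × 10^-11) = 10.022
pH = pKa + log(r) ⇒ log(r) = 9.58 − 10.022 = -0.442
r = [C6H5O-]/[C6H5OH] = 10^(-0.442) = 0.361

ratio = 0.36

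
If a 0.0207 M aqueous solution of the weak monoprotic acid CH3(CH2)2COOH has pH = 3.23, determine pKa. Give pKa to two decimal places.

pKa = 4.76

[H+] = 10^(-3.23) = 5.89 × 10^-4 M
At equilibrium [HA] = 0.0207 − 5.89 × 10^-4 = 2.01 × 10^-2 M
Ka = [H+][A-]/[HA] = (5.89 × 10^-4)² / 2.01 × 10^-2 = 1.73 × 10^-5
pKa = -log(1.73 × 10^-5) = 4.76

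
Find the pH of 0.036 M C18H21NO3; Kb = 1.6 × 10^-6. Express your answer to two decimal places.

C18H21NO3 + H2O ⇌ C18H22NO3+ + OH-
From the ICE table, Kb = [OH-]²/(0.036 − [OH-]) = 1.6 × 10^-6.
Assume [OH-] ≪ 0.036: [OH-] ≈ √(1.6 × 10^-6 × 0.036) = 2.40 × 10^-4 M
pOH = 3.62, so pH = 14.00 − pOH = 10.38

pH = 10.38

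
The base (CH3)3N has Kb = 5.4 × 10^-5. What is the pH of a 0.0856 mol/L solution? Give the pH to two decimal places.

(CH3)3N + H2O ⇌ (CH3)3NH+ + OH-
Kb = x²/(0.0856 − x) = 5.4 × 10^-5
Neglecting x in the denominator: x = √(5.4 × 10^-5 × 0.0856) = 2.15 × 10^-3 M
pOH = −log(2.15 × 10^-3) = 2.67; pH = 14.00 − 2.67 = 11.33

pH = 11.33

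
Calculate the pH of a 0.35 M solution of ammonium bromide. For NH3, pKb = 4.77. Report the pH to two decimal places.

NH4+ is the conjugate acid of the weak base NH3.
Kb = 10^(−4.77) = 1.70 × 10^-5
Ka = Kw/Kb = 1.0×10^-14 / 1.70 × 10^-5 = 5.88 × 10^-10
Ka = x²/(0.35 − x) = 5.88 × 10^-10
Assume x ≪ 0.35: x ≈ √(5.88 × 10^-10 × 0.35) = 1.43 × 10^-5 M
pH = −log(1.43 × 10^-5) = 4.84

pH = 4.84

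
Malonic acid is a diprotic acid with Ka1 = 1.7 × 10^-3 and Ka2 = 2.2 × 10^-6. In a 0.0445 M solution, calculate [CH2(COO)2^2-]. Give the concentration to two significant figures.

2.2 × 10^-6 M

First ionization gives [H+] ≈ [CH2(COOH)COO-] = 7.89 × 10^-3 M.
Second step: Ka2 = [H+][CH2(COO)2^2-]/[CH2(COOH)COO-] ≈ [CH2(COO)2^2-] (since [H+] ≈ [CH2(COOH)COO-]).
So [CH2(COO)2^2-] ≈ Ka2.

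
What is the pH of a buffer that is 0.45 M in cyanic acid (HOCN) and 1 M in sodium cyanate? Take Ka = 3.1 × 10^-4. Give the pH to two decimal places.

pKa = −log(3.1 × 10^-4) = 3.509
pH = pKa + log([A⁻]/[HA]) = 3.509 + log(1/0.45)
pH = 3.509 + (+0.347) = 3.86

pH = 3.86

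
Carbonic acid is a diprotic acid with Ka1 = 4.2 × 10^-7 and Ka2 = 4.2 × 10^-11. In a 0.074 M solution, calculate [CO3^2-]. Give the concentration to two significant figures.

First ionization gives [H+] ≈ [HCO3-] = 1.76 × 10^-4 M.
Second step: Ka2 = [H+][CO3^2-]/[HCO3-] ≈ [CO3^2-] (since [H+] ≈ [HCO3-]).
So [CO3^2-] ≈ Ka2.

4.2 × 10^-11 M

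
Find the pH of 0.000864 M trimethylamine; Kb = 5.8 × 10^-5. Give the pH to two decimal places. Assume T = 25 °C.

(CH3)3N + H2O ⇌ (CH3)3NH+ + OH-
Let x = [OH-] at equilibrium. Kb = x²/(0.000864 − x).
Here C₀/Kb ≈ 14.9, so the small-x approximation fails. Use the quadratic:
x = (−Kb + √(Kb² + 4·Kb·C₀))/2 = 1.97 × 10^-4 M
pOH = 3.71, so pH = 14.00 − pOH = 10.29

pH = 10.29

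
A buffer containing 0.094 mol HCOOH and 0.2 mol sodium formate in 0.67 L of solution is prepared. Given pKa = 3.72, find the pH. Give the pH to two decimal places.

Using pH = pKa + log([base]/[acid]) with [base]/[acid] = 0.2/0.094:
pH = 3.72 + (+0.328) = 4.05

pH = 4.05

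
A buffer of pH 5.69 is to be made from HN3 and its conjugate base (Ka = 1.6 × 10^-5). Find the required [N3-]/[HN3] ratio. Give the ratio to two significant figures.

pKa = -log(1.6 × 10^-5) = 4.796
pH = pKa + log(r) ⇒ log(r) = 5.69 − 4.796 = +0.894
r = [N3-]/[HN3] = 10^(+0.894) = 7.83

ratio = 7.8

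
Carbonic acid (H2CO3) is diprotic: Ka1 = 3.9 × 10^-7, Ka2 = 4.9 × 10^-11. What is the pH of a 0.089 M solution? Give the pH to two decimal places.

Ka1 ≫ Ka2, so treat the first dissociation as the only significant source of H+.
Ka1 = x²/(0.089 − x) = 3.9 × 10^-7
x ≈ √(3.9 × 10^-7 × 0.089) = 1.86 × 10^-4 M
pH = −log(1.86 × 10^-4) = 3.73

pH = 3.73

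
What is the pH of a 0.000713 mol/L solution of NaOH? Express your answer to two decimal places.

pH = 10.85

NaOH is a strong base; [OH-] = 0.000713 M.
pOH = -log(0.000713) = 3.15
pH = 14.00 - 3.15 = 10.85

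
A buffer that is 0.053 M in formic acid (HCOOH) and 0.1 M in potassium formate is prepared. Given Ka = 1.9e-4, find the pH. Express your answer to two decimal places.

pKa = −log(1.9 × 10^-4) = 3.721
pH = pKa + log([A⁻]/[HA]) = 3.721 + log(0.1/0.053)
pH = 3.721 + (+0.276) = 4.00

pH = 4.00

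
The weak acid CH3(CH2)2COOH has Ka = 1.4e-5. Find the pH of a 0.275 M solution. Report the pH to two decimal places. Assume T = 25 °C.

pH = 2.71

CH3(CH2)2COOH ⇌ CH3(CH2)2COO- + H+
Ka = [H+]²/(0.275 − [H+]) = 1.4 × 10^-5
Since Ka ≪ C₀, [H+] ≈ √(Ka·C₀) = 1.96 × 10^-3 M.
Check: 0.71% ionized — well under 5%, approximation valid.
pH = −log[H+] = −log(1.96 × 10^-3) = 2.71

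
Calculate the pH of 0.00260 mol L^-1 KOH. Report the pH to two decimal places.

pH = 11.41

KOH is a strong base; [OH-] = 0.0026 M.
pOH = -log(0.0026) = 2.59
pH = 14.00 - 2.59 = 11.41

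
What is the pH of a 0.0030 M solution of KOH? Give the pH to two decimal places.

KOH is a strong base; [OH-] = 0.003 M.
pOH = -log(0.003) = 2.52
pH = 14.00 - 2.52 = 11.48

pH = 11.48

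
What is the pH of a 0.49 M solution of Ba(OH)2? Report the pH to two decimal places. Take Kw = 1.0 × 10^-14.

Ba(OH)2 is a strong base (each formula unit releases 2 OH-); [OH-] = 0.98 M.
pOH = -log(0.98) = 0.01
pH = 14.00 - 0.01 = 13.99

pH = 13.99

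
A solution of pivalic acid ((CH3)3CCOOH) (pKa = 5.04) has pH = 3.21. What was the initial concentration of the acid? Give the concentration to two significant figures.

C₀ = 4.2 × 10^-2 M

[H+] = 10^(-3.21) = 6.17 × 10^-4 M = x
Ka = 10^(−5.04) = 9.12 × 10^-6
Ka = x²/(C₀ − x) ⇒ C₀ = x + x²/Ka
C₀ = 6.17 × 10^-4 + (6.17 × 10^-4)²/(9.12 × 10^-6) = 4.24 × 10^-2 M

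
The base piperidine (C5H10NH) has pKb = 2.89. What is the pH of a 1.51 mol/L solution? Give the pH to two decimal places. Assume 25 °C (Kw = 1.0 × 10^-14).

pH = 12.64

C5H10NH + H2O ⇌ C5H10NH2+ + OH-
Kb = 10^(−2.89) = 1.29 × 10^-3
Kb = x²/(1.51 − x) = 1.29 × 10^-3
Neglecting x in the denominator: x = √(1.29 × 10^-3 × 1.51) = 4.41 × 10^-2 M
(x/C₀ = 2.9% < 5%, so the approximation holds.)
pOH = 1.36, so pH = 14.00 − pOH = 12.64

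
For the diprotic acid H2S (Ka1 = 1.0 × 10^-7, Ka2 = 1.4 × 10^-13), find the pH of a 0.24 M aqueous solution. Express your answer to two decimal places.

Ka1 ≫ Ka2, so treat the first dissociation as the only significant source of H+.
Ka1 = x²/(0.24 − x) = 1.0 × 10^-7
x ≈ √(1.0 × 10^-7 × 0.24) = 1.55 × 10^-4 M
pH = −log(1.55 × 10^-4) = 3.81

pH = 3.81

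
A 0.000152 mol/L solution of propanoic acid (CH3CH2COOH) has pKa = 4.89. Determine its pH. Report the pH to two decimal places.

pH = 4.42

CH3CH2COOH ⇌ CH3CH2COO- + H+
Ka = 10^(−4.89) = 1.29 × 10^-5
Ka = x²/(0.000152 − x) = 1.29 × 10^-5
x is not negligible relative to C₀; solve x² + 1.29e-05·x − 1.96e-09 = 0.
x = (−Ka + √(Ka² + 4·Ka·C₀))/2 = 3.83 × 10^-5 M
pH = −log[H+] = −log(3.83 × 10^-5) = 4.42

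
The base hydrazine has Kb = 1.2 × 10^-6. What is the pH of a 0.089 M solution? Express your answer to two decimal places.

pH = 10.51

N2H4 + H2O ⇌ N2H5+ + OH-
From the ICE table, Kb = [OH-]²/(0.089 − [OH-]) = 1.2 × 10^-6.
Assume [OH-] ≪ 0.089: [OH-] ≈ √(1.2 × 10^-6 × 0.089) = 3.27 × 10^-4 M
([OH-]/C₀ = 0.37% < 5%, so the approximation holds.)
pOH = −log(3.27 × 10^-4) = 3.49; pH = 14.00 − 3.49 = 10.51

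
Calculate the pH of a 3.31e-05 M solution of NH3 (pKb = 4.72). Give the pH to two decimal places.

pH = 9.24

NH3 + H2O ⇌ NH4+ + OH-
Kb = 10^(−4.72) = 1.91 × 10^-5
From the ICE table, Kb = x²/(3.31e-05 − x) = 1.91 × 10^-5.
The 5% rule fails; solving x² + Kb·x − Kb·C₀ = 0 exactly:
x = [−1.91e-05 + √(1.91e-05² + 2.53e-09)]/2 = 1.73 × 10^-5 M
pOH = −log(1.73 × 10^-5) = 4.76; pH = 14.00 − 4.76 = 9.24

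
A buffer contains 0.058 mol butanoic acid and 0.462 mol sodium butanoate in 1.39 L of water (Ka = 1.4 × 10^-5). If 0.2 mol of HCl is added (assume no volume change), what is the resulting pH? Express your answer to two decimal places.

After neutralization: n(CH3(CH2)2COOH) = 0.258 mol, n(CH3(CH2)2COO-) = 0.262 mol.
pKa = −log(1.4 × 10^-5) = 4.854
pH = pKa + log([A⁻]/[HA]) = 4.854 + log(0.262/0.258) = 4.854 +0.007

pH = 4.86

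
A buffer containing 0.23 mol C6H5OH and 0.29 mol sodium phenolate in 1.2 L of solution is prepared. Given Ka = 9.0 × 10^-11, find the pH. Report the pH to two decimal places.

pKa = −log(9.0 × 10^-11) = 10.046
Henderson–Hasselbalch: pH = pKa + log([C6H5O-]/[C6H5OH]) = 10.046 + log(0.29/0.23)
pH = 10.046 + (+0.101) = 10.15

pH = 10.15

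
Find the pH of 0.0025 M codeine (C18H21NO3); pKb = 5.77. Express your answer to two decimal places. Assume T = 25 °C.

C18H21NO3 + H2O ⇌ C18H22NO3+ + OH-
Kb = 10^(−5.77) = 1.70 × 10^-6
Let x = [OH-] at equilibrium. Kb = x²/(0.0025 − x).
Assume x ≪ 0.0025: x ≈ √(1.70 × 10^-6 × 0.0025) = 6.52 × 10^-5 M
pOH = 4.19, so pH = 14.00 − pOH = 9.81

pH = 9.81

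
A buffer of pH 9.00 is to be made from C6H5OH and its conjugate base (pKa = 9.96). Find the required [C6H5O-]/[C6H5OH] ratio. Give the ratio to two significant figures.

pH = pKa + log(r) ⇒ log(r) = 9.00 − 9.96 = -0.96
r = [C6H5O-]/[C6H5OH] = 10^(-0.96) = 0.11

ratio = 0.11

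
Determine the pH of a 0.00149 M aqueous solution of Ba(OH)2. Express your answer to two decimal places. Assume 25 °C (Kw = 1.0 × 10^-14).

pH = 11.47

Ba(OH)2 is a strong base (each formula unit releases 2 OH-); [OH-] = 0.00298 M.
pOH = -log(0.00298) = 2.53
pH = 14.00 - 2.53 = 11.47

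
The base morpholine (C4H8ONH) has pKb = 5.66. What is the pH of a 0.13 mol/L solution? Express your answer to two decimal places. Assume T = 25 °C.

C4H8ONH + H2O ⇌ C4H8ONH2+ + OH-
Kb = 10^(−5.66) = 2.19 × 10^-6
From the ICE table, Kb = x²/(0.13 − x) = 2.19 × 10^-6.
Neglecting x in the denominator: x = √(2.19 × 10^-6 × 0.13) = 5.34 × 10^-4 M
pOH = −log(5.34 × 10^-4) = 3.27; pH = 14.00 − 3.27 = 10.73

pH = 10.73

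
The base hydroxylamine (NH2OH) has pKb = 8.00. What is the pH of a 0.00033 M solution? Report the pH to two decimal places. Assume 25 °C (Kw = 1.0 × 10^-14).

NH2OH + H2O ⇌ NH3OH+ + OH-
Kb = 10^(−8.00) = 1.00 × 10^-8
Let x = [OH-] at equilibrium. Kb = x²/(0.00033 − x).
Assume x ≪ 0.00033: x ≈ √(1.00 × 10^-8 × 0.00033) = 1.82 × 10^-6 M
pOH = 5.74, so pH = 14.00 − pOH = 8.26

pH = 8.26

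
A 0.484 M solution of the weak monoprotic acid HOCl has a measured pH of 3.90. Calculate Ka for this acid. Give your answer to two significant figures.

Ka = 3.3 × 10^-8

[H+] = 10^(-3.90) = 1.26 × 10^-4 M
At equilibrium [HA] = 0.484 − 1.26 × 10^-4 = 4.84 × 10^-1 M
Ka = [H+][A-]/[HA] = (1.26 × 10^-4)² / 4.84 × 10^-1 = 3.3 × 10^-8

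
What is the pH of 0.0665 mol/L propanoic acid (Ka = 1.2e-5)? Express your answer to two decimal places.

pH = 3.05

CH3CH2COOH ⇌ CH3CH2COO- + H+
Let x = [H+] at equilibrium. Ka = x²/(0.0665 − x).
Neglecting x in the denominator: x = √(1.2 × 10^-5 × 0.0665) = 8.93 × 10^-4 M
(x/C₀ = 1.3% < 5%, so the approximation holds.)
pH = −log(8.93 × 10^-4) = 3.05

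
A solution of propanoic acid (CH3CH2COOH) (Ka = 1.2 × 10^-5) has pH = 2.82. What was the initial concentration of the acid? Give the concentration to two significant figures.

C₀ = 1.9 × 10^-1 M

[H+] = 10^(-2.82) = 1.51 × 10^-3 M = x
Ka = x²/(C₀ − x) ⇒ C₀ = x + x²/Ka
C₀ = 1.51 × 10^-3 + (1.51 × 10^-3)²/(1.2 × 10^-5) = 1.92 × 10^-1 M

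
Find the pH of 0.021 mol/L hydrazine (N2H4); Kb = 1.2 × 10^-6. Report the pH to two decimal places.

pH = 10.20

N2H4 + H2O ⇌ N2H5+ + OH-
Kb = [OH-]²/(0.021 − [OH-]) = 1.2 × 10^-6
Since Kb ≪ C₀, [OH-] ≈ √(Kb·C₀) = 1.59 × 10^-4 M.
([OH-]/C₀ = 0.76% < 5%, so the approximation holds.)
pOH = 3.80, so pH = 14.00 − pOH = 10.20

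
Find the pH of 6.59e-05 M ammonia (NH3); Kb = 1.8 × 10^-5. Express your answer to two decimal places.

NH3 + H2O ⇌ NH4+ + OH-
Kb = x²/(6.59e-05 − x) = 1.8 × 10^-5
Here C₀/Kb ≈ 3.66, so the small-x approximation fails. Use the quadratic:
x = [−1.8e-05 + √(1.8e-05² + 4.74e-09)]/2 = 2.66 × 10^-5 M
pOH = −log(2.66 × 10^-5) = 4.58; pH = 14.00 − 4.58 = 9.42

pH = 9.42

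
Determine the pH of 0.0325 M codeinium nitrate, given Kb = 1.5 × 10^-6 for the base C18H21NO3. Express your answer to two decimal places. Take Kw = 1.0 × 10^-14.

C18H22NO3+ is the conjugate acid of the weak base C18H21NO3.
Ka = Kw/Kb = 1.0×10^-14 / 1.5 × 10^-6 = 6.67 × 10^-9
From the ICE table, Ka = [H+]²/(0.0325 − [H+]) = 6.67 × 10^-9.
Neglecting [H+] in the denominator: [H+] = √(6.67 × 10^-9 × 0.0325) = 1.47 × 10^-5 M
([H+]/C₀ = 0.045% < 5%, so the approximation holds.)
pH = −log[H+] = −log(1.47 × 10^-5) = 4.83

pH = 4.83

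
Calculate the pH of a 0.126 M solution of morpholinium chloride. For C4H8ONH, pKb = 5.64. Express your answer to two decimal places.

C4H8ONH2+ is the conjugate acid of the weak base C4H8ONH.
Kb = 10^(−5.64) = 2.29 × 10^-6
Ka = Kw/Kb = 1.0×10^-14 / 2.29 × 10^-6 = 4.37 × 10^-9
From the ICE table, Ka = [H+]²/(0.126 − [H+]) = 4.37 × 10^-9.
Assume [H+] ≪ 0.126: [H+] ≈ √(4.37 × 10^-9 × 0.126) = 2.35 × 10^-5 M
([H+]/C₀ = 0.019% < 5%, so the approximation holds.)
pH = −log[H+] = −log(2.35 × 10^-5) = 4.63

pH = 4.63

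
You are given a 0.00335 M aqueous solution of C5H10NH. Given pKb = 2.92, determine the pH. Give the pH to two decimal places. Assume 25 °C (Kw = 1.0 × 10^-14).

pH = 11.17

C5H10NH + H2O ⇌ C5H10NH2+ + OH-
Kb = 10^(−2.92) = 1.20 × 10^-3
Kb = x²/(0.00335 − x) = 1.20 × 10^-3
x is not negligible relative to C₀; solve x² + 0.0012·x − 4.02e-06 = 0.
x = (−Kb + √(Kb² + 4·Kb·C₀))/2 = 1.49 × 10^-3 M
pOH = −log(1.49 × 10^-3) = 2.83; pH = 14.00 − 2.83 = 11.17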